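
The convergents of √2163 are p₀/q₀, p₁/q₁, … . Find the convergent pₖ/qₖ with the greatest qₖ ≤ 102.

2930/63

√2163 = [46; 1, 1, 30, 1, 1, 92, …] (period length 6).
Convergents:
  p_0/q_0 = 46/1
  p_1/q_1 = 47/1
  p_2/q_2 = 93/2
  p_3/q_3 = 2837/61
  p_4/q_4 = 2930/63
  p_5/q_5 = 5767/124
q_4 = 63 ≤ 102 < 124 = q_5, so the answer is 2930/63.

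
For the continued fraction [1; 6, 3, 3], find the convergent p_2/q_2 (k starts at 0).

22/19

Using pₖ = aₖpₖ₋₁ + pₖ₋₂, qₖ = aₖqₖ₋₁ + qₖ₋₂ (with p₋₁=1, p₋₂=0, q₋₁=0, q₋₂=1):
  k=0: a=1, p=1, q=1
  k=1: a=6, p=7, q=6
  k=2: a=3, p=22, q=19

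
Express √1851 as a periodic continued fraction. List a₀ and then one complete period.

[43; 43, 86]

a₀ = ⌊√1851⌋ = 43.
With m₀=0, d₀=1 and mₖ₊₁ = dₖaₖ − mₖ, dₖ₊₁ = (n − mₖ₊₁²)/dₖ, aₖ₊₁ = ⌊(a₀+mₖ₊₁)/dₖ₊₁⌋:
  k=1: m=43, d=2, a=43
  k=2: m=43, d=1, a=86
d=1 and a=2a₀=86 at k=2, so the next step gives (m, d) = (43, 2) again — its k=1 value — and the period has length 2.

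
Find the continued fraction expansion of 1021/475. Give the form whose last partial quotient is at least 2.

1021 = 2·475 + 71
475 = 6·71 + 49
71 = 1·49 + 22
49 = 2·22 + 5
22 = 4·5 + 2
5 = 2·2 + 1
2 = 2·1 + 0  (stop)
So 1021/475 = [2; 6, 1, 2, 4, 2, 2].

[2; 6, 1, 2, 4, 2, 2]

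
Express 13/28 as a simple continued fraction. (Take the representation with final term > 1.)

[0; 2, 6, 2]

13 = 0×28 + 13
28 = 2×13 + 2
13 = 6×2 + 1
2 = 2×1 + 0  (stop)
So 13/28 = [0; 2, 6, 2].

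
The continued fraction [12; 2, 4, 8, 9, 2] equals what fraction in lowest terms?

17723/1424

Using pₖ = aₖpₖ₋₁ + pₖ₋₂ and qₖ = aₖqₖ₋₁ + qₖ₋₂:
  k=0: a=12, p=12, q=1
  k=1: a=2, p=25, q=2
  k=2: a=4, p=112, q=9
  k=3: a=8, p=921, q=74
  k=4: a=9, p=8401, q=675
  k=5: a=2, p=17723, q=1424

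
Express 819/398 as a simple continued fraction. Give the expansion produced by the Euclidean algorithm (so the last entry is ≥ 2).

819 = 2×398 + 23
398 = 17×23 + 7
23 = 3×7 + 2
7 = 3×2 + 1
2 = 2×1 + 0  (stop)
So 819/398 = [2; 17, 3, 3, 2].

[2; 17, 3, 3, 2]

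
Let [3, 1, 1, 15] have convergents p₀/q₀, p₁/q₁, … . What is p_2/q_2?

7/2

Using pₖ = aₖpₖ₋₁ + pₖ₋₂, qₖ = aₖqₖ₋₁ + qₖ₋₂ (with p₋₁=1, p₋₂=0, q₋₁=0, q₋₂=1):
  k=0: a=3, p=3, q=1
  k=1: a=1, p=4, q=1
  k=2: a=1, p=7, q=2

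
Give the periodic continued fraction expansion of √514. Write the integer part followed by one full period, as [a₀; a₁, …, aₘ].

[22; 1, 2, 22, 2, 1, 44]

a₀ = ⌊√514⌋ = 22.
With m₀=0, d₀=1 and mₖ₊₁ = dₖaₖ − mₖ, dₖ₊₁ = (n − mₖ₊₁²)/dₖ, aₖ₊₁ = ⌊(a₀+mₖ₊₁)/dₖ₊₁⌋:
  k=1: m=22, d=30, a=1
  k=2: m=8, d=15, a=2
  k=3: m=22, d=2, a=22
  k=4: m=22, d=15, a=2
  k=5: m=8, d=30, a=1
  k=6: m=22, d=1, a=44
d=1 and a=2a₀=44 at k=6, so the next step gives (m, d) = (22, 30) again — its k=1 value — and the period has length 6.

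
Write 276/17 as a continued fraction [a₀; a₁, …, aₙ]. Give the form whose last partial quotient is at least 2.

276 = 16×17 + 4
17 = 4×4 + 1
4 = 4×1 + 0  (stop)
So 276/17 = [16; 4, 4].

[16; 4, 4]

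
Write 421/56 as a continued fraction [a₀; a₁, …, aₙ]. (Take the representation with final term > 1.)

421 = 7*56 + 29
56 = 1*29 + 27
29 = 1*27 + 2
27 = 13*2 + 1
2 = 2*1 + 0  (stop)
So 421/56 = [7; 1, 1, 13, 2].

[7; 1, 1, 13, 2]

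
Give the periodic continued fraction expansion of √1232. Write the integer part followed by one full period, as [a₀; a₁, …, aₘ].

[35; 10, 70]

a₀ = ⌊√1232⌋ = 35.
With m₀=0, d₀=1 and mₖ₊₁ = dₖaₖ − mₖ, dₖ₊₁ = (n − mₖ₊₁²)/dₖ, aₖ₊₁ = ⌊(a₀+mₖ₊₁)/dₖ₊₁⌋:
  k=1: m=35, d=7, a=10
  k=2: m=35, d=1, a=70
d=1 and a=2a₀=70 at k=2, so the next step gives (m, d) = (35, 7) again — its k=1 value — and the period has length 2.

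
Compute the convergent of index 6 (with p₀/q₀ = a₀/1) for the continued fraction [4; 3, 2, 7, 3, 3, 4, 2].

9979/2327

Using pₖ = aₖpₖ₋₁ + pₖ₋₂, qₖ = aₖqₖ₋₁ + qₖ₋₂ (with p₋₁=1, p₋₂=0, q₋₁=0, q₋₂=1):
  k=0: a=4, p=4, q=1
  k=1: a=3, p=13, q=3
  k=2: a=2, p=30, q=7
  k=3: a=7, p=223, q=52
  k=4: a=3, p=699, q=163
  k=5: a=3, p=2320, q=541
  k=6: a=4, p=9979, q=2327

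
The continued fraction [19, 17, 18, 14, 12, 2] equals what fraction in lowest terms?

Fold from the inside: start with 2/1.
  12 + 1/2 = 25/2
  14 + 2/25 = 352/25
  18 + 25/352 = 6361/352
  17 + 352/6361 = 108489/6361
  19 + 6361/108489 = 2067652/108489

2067652/108489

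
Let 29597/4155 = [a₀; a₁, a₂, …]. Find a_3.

29597 = 7·4155 + 512   →  a_0 = 7
4155 = 8·512 + 59   →  a_1 = 8
512 = 8·59 + 40   →  a_2 = 8
59 = 1·40 + 19   →  a_3 = 1

1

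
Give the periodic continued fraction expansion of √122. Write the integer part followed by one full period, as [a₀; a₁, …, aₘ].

a₀ = ⌊√122⌋ = 11.

[11; 22]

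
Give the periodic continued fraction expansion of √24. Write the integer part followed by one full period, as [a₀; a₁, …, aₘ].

[4; 1, 8]

a₀ = ⌊√24⌋ = 4.
With m₀=0, d₀=1 and mₖ₊₁ = dₖaₖ − mₖ, dₖ₊₁ = (n − mₖ₊₁²)/dₖ, aₖ₊₁ = ⌊(a₀+mₖ₊₁)/dₖ₊₁⌋:
  k=1: m=4, d=8, a=1
  k=2: m=4, d=1, a=8
d=1 and a=2a₀=8 at k=2, so the next step gives (m, d) = (4, 8) again — its k=1 value — and the period has length 2.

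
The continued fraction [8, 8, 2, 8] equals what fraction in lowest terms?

1169/144

Fold from the inside: start with 8/1.
  2 + 1/8 = 17/8
  8 + 8/17 = 144/17
  8 + 17/144 = 1169/144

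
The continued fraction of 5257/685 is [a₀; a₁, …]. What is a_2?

5257 = 7·685 + 462   →  a_0 = 7
685 = 1·462 + 223   →  a_1 = 1
462 = 2·223 + 16   →  a_2 = 2

2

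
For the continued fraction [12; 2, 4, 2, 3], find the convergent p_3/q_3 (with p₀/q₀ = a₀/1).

Using pₖ = aₖpₖ₋₁ + pₖ₋₂, qₖ = aₖqₖ₋₁ + qₖ₋₂ (with p₋₁=1, p₋₂=0, q₋₁=0, q₋₂=1):
  k=0: a=12, p=12, q=1
  k=1: a=2, p=25, q=2
  k=2: a=4, p=112, q=9
  k=3: a=2, p=249, q=20

249/20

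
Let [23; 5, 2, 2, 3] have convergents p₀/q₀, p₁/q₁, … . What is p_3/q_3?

Using pₖ = aₖpₖ₋₁ + pₖ₋₂, qₖ = aₖqₖ₋₁ + qₖ₋₂ (with p₋₁=1, p₋₂=0, q₋₁=0, q₋₂=1):
  k=0: a=23, p=23, q=1
  k=1: a=5, p=116, q=5
  k=2: a=2, p=255, q=11
  k=3: a=2, p=626, q=27

626/27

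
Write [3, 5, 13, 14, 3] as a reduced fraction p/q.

9121/2853

Using pₖ = aₖpₖ₋₁ + pₖ₋₂ and qₖ = aₖqₖ₋₁ + qₖ₋₂:
  k=0: a=3, p=3, q=1
  k=1: a=5, p=16, q=5
  k=2: a=13, p=211, q=66
  k=3: a=14, p=2970, q=929
  k=4: a=3, p=9121, q=2853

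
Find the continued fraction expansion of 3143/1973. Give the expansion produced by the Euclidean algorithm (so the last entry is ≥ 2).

3143 = 1×1973 + 1170
1973 = 1×1170 + 803
1170 = 1×803 + 367
803 = 2×367 + 69
367 = 5×69 + 22
69 = 3×22 + 3
22 = 7×3 + 1
3 = 3×1 + 0  (stop)
So 3143/1973 = [1; 1, 1, 2, 5, 3, 7, 3].

[1; 1, 1, 2, 5, 3, 7, 3]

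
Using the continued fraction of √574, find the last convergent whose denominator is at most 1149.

27001/1127

√574 = [23; 1, 22, 1, 46, …] (period length 4).
Convergents:
  p_0/q_0 = 23/1
  p_1/q_1 = 24/1
  p_2/q_2 = 551/23
  p_3/q_3 = 575/24
  p_4/q_4 = 27001/1127
  p_5/q_5 = 27576/1151
q_4 = 1127 ≤ 1149 < 1151 = q_5, so the answer is 27001/1127.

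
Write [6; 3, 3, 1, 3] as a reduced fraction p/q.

309/49

Using pₖ = aₖpₖ₋₁ + pₖ₋₂ and qₖ = aₖqₖ₋₁ + qₖ₋₂:
  k=0: a=6, p=6, q=1
  k=1: a=3, p=19, q=3
  k=2: a=3, p=63, q=10
  k=3: a=1, p=82, q=13
  k=4: a=3, p=309, q=49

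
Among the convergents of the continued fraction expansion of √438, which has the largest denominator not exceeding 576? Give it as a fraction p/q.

√438 = [20; 1, 12, 1, 40, …] (period length 4).
Convergents:
  p_0/q_0 = 20/1
  p_1/q_1 = 21/1
  p_2/q_2 = 272/13
  p_3/q_3 = 293/14
  p_4/q_4 = 11992/573
  p_5/q_5 = 12285/587
q_4 = 573 ≤ 576 < 587 = q_5, so the answer is 11992/573.

11992/573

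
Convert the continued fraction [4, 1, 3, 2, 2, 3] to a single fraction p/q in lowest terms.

Using pₖ = aₖpₖ₋₁ + pₖ₋₂ and qₖ = aₖqₖ₋₁ + qₖ₋₂:
  k=0: a=4, p=4, q=1
  k=1: a=1, p=5, q=1
  k=2: a=3, p=19, q=4
  k=3: a=2, p=43, q=9
  k=4: a=2, p=105, q=22
  k=5: a=3, p=358, q=75

358/75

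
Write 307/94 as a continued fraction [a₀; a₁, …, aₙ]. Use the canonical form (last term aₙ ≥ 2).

307 = 3×94 + 25
94 = 3×25 + 19
25 = 1×19 + 6
19 = 3×6 + 1
6 = 6×1 + 0  (stop)
So 307/94 = [3; 3, 1, 3, 6].

[3; 3, 1, 3, 6]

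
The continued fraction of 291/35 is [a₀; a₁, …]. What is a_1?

3

291 = 8·35 + 11   →  a_0 = 8
35 = 3·11 + 2   →  a_1 = 3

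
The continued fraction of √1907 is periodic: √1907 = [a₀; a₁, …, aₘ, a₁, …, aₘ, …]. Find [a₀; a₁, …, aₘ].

[43; 1, 2, 43, 2, 1, 86]

a₀ = ⌊√1907⌋ = 43.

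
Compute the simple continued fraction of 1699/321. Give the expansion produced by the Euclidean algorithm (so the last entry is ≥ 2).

1699 = 5·321 + 94
321 = 3·94 + 39
94 = 2·39 + 16
39 = 2·16 + 7
16 = 2·7 + 2
7 = 3·2 + 1
2 = 2·1 + 0  (stop)
So 1699/321 = [5; 3, 2, 2, 2, 3, 2].

[5; 3, 2, 2, 2, 3, 2]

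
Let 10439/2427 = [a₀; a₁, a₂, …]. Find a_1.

10439 = 4·2427 + 731   →  a_0 = 4
2427 = 3·731 + 234   →  a_1 = 3

3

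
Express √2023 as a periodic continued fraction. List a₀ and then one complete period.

a₀ = ⌊√2023⌋ = 44.
With m₀=0, d₀=1 and mₖ₊₁ = dₖaₖ − mₖ, dₖ₊₁ = (n − mₖ₊₁²)/dₖ, aₖ₊₁ = ⌊(a₀+mₖ₊₁)/dₖ₊₁⌋:
  k=1: m=44, d=87, a=1
  k=2: m=43, d=2, a=43
  k=3: m=43, d=87, a=1
  k=4: m=44, d=1, a=88
d=1 and a=2a₀=88 at k=4, so the next step gives (m, d) = (44, 87) again — its k=1 value — and the period has length 4.

[44; 1, 43, 1, 88]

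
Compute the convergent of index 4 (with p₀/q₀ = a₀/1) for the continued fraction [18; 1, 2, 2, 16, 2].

Using pₖ = aₖpₖ₋₁ + pₖ₋₂, qₖ = aₖqₖ₋₁ + qₖ₋₂ (with p₋₁=1, p₋₂=0, q₋₁=0, q₋₂=1):
  k=0: a=18, p=18, q=1
  k=1: a=1, p=19, q=1
  k=2: a=2, p=56, q=3
  k=3: a=2, p=131, q=7
  k=4: a=16, p=2152, q=115

2152/115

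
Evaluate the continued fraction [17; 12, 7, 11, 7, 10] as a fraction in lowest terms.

1163087/68087

Using pₖ = aₖpₖ₋₁ + pₖ₋₂ and qₖ = aₖqₖ₋₁ + qₖ₋₂:
  k=0: a=17, p=17, q=1
  k=1: a=12, p=205, q=12
  k=2: a=7, p=1452, q=85
  k=3: a=11, p=16177, q=947
  k=4: a=7, p=114691, q=6714
  k=5: a=10, p=1163087, q=68087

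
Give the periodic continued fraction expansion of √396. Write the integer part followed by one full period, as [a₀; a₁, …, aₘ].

[19; 1, 8, 1, 38]

a₀ = ⌊√396⌋ = 19.
With m₀=0, d₀=1 and mₖ₊₁ = dₖaₖ − mₖ, dₖ₊₁ = (n − mₖ₊₁²)/dₖ, aₖ₊₁ = ⌊(a₀+mₖ₊₁)/dₖ₊₁⌋:
  k=1: m=19, d=35, a=1
  k=2: m=16, d=4, a=8
  k=3: m=16, d=35, a=1
  k=4: m=19, d=1, a=38
d=1 and a=2a₀=38 at k=4, so the next step gives (m, d) = (19, 35) again — its k=1 value — and the period has length 4.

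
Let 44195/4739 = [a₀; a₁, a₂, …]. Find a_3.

2

44195 = 9·4739 + 1544   →  a_0 = 9
4739 = 3·1544 + 107   →  a_1 = 3
1544 = 14·107 + 46   →  a_2 = 14
107 = 2·46 + 15   →  a_3 = 2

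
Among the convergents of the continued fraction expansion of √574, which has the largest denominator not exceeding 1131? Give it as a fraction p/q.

27001/1127

√574 = [23; 1, 22, 1, 46, …] (period length 4).
Convergents:
  p_0/q_0 = 23/1
  p_1/q_1 = 24/1
  p_2/q_2 = 551/23
  p_3/q_3 = 575/24
  p_4/q_4 = 27001/1127
  p_5/q_5 = 27576/1151
q_4 = 1127 ≤ 1131 < 1151 = q_5, so the answer is 27001/1127.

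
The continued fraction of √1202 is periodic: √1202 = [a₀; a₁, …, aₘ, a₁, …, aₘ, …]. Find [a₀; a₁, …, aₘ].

[34; 1, 2, 34, 2, 1, 68]

a₀ = ⌊√1202⌋ = 34.
With m₀=0, d₀=1 and mₖ₊₁ = dₖaₖ − mₖ, dₖ₊₁ = (n − mₖ₊₁²)/dₖ, aₖ₊₁ = ⌊(a₀+mₖ₊₁)/dₖ₊₁⌋:
  k=1: m=34, d=46, a=1
  k=2: m=12, d=23, a=2
  k=3: m=34, d=2, a=34
  k=4: m=34, d=23, a=2
  k=5: m=12, d=46, a=1
  k=6: m=34, d=1, a=68
d=1 and a=2a₀=68 at k=6, so the next step gives (m, d) = (34, 46) again — its k=1 value — and the period has length 6.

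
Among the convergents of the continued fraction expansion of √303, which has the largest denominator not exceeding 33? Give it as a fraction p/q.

470/27

√303 = [17; 2, 2, 5, 2, 2, 34, …] (period length 6).
Convergents:
  p_0/q_0 = 17/1
  p_1/q_1 = 35/2
  p_2/q_2 = 87/5
  p_3/q_3 = 470/27
  p_4/q_4 = 1027/59
q_3 = 27 ≤ 33 < 59 = q_4, so the answer is 470/27.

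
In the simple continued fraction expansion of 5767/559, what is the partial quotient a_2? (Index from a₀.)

5767 = 10·559 + 177   →  a_0 = 10
559 = 3·177 + 28   →  a_1 = 3
177 = 6·28 + 9   →  a_2 = 6

6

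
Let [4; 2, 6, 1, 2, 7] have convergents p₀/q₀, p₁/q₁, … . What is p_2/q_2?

Using pₖ = aₖpₖ₋₁ + pₖ₋₂, qₖ = aₖqₖ₋₁ + qₖ₋₂ (with p₋₁=1, p₋₂=0, q₋₁=0, q₋₂=1):
  k=0: a=4, p=4, q=1
  k=1: a=2, p=9, q=2
  k=2: a=6, p=58, q=13

58/13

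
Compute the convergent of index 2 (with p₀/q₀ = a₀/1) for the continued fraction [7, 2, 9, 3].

Using pₖ = aₖpₖ₋₁ + pₖ₋₂, qₖ = aₖqₖ₋₁ + qₖ₋₂ (with p₋₁=1, p₋₂=0, q₋₁=0, q₋₂=1):
  k=0: a=7, p=7, q=1
  k=1: a=2, p=15, q=2
  k=2: a=9, p=142, q=19

142/19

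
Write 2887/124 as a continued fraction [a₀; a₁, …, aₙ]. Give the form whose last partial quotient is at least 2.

[23; 3, 1, 1, 5, 3]

2887 = 23·124 + 35
124 = 3·35 + 19
35 = 1·19 + 16
19 = 1·16 + 3
16 = 5·3 + 1
3 = 3·1 + 0  (stop)
So 2887/124 = [23; 3, 1, 1, 5, 3].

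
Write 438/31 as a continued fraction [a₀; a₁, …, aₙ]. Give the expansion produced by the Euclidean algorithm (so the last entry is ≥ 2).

[14; 7, 1, 3]

438 = 14×31 + 4
31 = 7×4 + 3
4 = 1×3 + 1
3 = 3×1 + 0  (stop)
So 438/31 = [14; 7, 1, 3].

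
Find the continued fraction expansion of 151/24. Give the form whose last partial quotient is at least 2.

[6; 3, 2, 3]

151 = 6×24 + 7
24 = 3×7 + 3
7 = 2×3 + 1
3 = 3×1 + 0  (stop)
So 151/24 = [6; 3, 2, 3].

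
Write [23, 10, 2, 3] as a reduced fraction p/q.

1686/73

Fold from the inside: start with 3/1.
  2 + 1/3 = 7/3
  10 + 3/7 = 73/7
  23 + 7/73 = 1686/73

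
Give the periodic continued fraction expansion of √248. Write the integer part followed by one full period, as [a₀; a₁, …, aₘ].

a₀ = ⌊√248⌋ = 15.
With m₀=0, d₀=1 and mₖ₊₁ = dₖaₖ − mₖ, dₖ₊₁ = (n − mₖ₊₁²)/dₖ, aₖ₊₁ = ⌊(a₀+mₖ₊₁)/dₖ₊₁⌋:
  k=1: m=15, d=23, a=1
  k=2: m=8, d=8, a=2
  k=3: m=8, d=23, a=1
  k=4: m=15, d=1, a=30
d=1 and a=2a₀=30 at k=4, so the next step gives (m, d) = (15, 23) again — its k=1 value — and the period has length 4.

[15; 1, 2, 1, 30]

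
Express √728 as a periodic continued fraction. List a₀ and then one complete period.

a₀ = ⌊√728⌋ = 26.
With m₀=0, d₀=1 and mₖ₊₁ = dₖaₖ − mₖ, dₖ₊₁ = (n − mₖ₊₁²)/dₖ, aₖ₊₁ = ⌊(a₀+mₖ₊₁)/dₖ₊₁⌋:
  k=1: m=26, d=52, a=1
  k=2: m=26, d=1, a=52
d=1 and a=2a₀=52 at k=2, so the next step gives (m, d) = (26, 52) again — its k=1 value — and the period has length 2.

[26; 1, 52]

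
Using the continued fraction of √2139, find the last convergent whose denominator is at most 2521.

68449/1480

√2139 = [46; 4, 92, …] (period length 2).
Convergents:
  p_0/q_0 = 46/1
  p_1/q_1 = 185/4
  p_2/q_2 = 17066/369
  p_3/q_3 = 68449/1480
  p_4/q_4 = 6314374/136529
q_3 = 1480 ≤ 2521 < 136529 = q_4, so the answer is 68449/1480.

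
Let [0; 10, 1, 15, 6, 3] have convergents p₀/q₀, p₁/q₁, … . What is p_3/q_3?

16/175

Using pₖ = aₖpₖ₋₁ + pₖ₋₂, qₖ = aₖqₖ₋₁ + qₖ₋₂ (with p₋₁=1, p₋₂=0, q₋₁=0, q₋₂=1):
  k=0: a=0, p=0, q=1
  k=1: a=10, p=1, q=10
  k=2: a=1, p=1, q=11
  k=3: a=15, p=16, q=175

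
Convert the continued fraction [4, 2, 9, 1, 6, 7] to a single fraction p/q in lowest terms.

4637/1036

Using pₖ = aₖpₖ₋₁ + pₖ₋₂ and qₖ = aₖqₖ₋₁ + qₖ₋₂:
  k=0: a=4, p=4, q=1
  k=1: a=2, p=9, q=2
  k=2: a=9, p=85, q=19
  k=3: a=1, p=94, q=21
  k=4: a=6, p=649, q=145
  k=5: a=7, p=4637, q=1036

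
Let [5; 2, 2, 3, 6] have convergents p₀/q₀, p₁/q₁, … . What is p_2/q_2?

27/5

Using pₖ = aₖpₖ₋₁ + pₖ₋₂, qₖ = aₖqₖ₋₁ + qₖ₋₂ (with p₋₁=1, p₋₂=0, q₋₁=0, q₋₂=1):
  k=0: a=5, p=5, q=1
  k=1: a=2, p=11, q=2
  k=2: a=2, p=27, q=5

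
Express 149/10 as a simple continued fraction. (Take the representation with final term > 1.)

[14; 1, 9]

149 = 14*10 + 9
10 = 1*9 + 1
9 = 9*1 + 0  (stop)
So 149/10 = [14; 1, 9].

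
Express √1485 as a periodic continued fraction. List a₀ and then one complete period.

[38; 1, 1, 6, 1, 1, 76]

a₀ = ⌊√1485⌋ = 38.
With m₀=0, d₀=1 and mₖ₊₁ = dₖaₖ − mₖ, dₖ₊₁ = (n − mₖ₊₁²)/dₖ, aₖ₊₁ = ⌊(a₀+mₖ₊₁)/dₖ₊₁⌋:
  k=1: m=38, d=41, a=1
  k=2: m=3, d=36, a=1
  k=3: m=33, d=11, a=6
  k=4: m=33, d=36, a=1
  k=5: m=3, d=41, a=1
  k=6: m=38, d=1, a=76
d=1 and a=2a₀=76 at k=6, so the next step gives (m, d) = (38, 41) again — its k=1 value — and the period has length 6.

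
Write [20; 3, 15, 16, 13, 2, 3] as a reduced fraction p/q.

1418519/69788

Using pₖ = aₖpₖ₋₁ + pₖ₋₂ and qₖ = aₖqₖ₋₁ + qₖ₋₂:
  k=0: a=20, p=20, q=1
  k=1: a=3, p=61, q=3
  k=2: a=15, p=935, q=46
  k=3: a=16, p=15021, q=739
  k=4: a=13, p=196208, q=9653
  k=5: a=2, p=407437, q=20045
  k=6: a=3, p=1418519, q=69788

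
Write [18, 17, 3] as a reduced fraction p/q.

939/52

Using pₖ = aₖpₖ₋₁ + pₖ₋₂ and qₖ = aₖqₖ₋₁ + qₖ₋₂:
  k=0: a=18, p=18, q=1
  k=1: a=17, p=307, q=17
  k=2: a=3, p=939, q=52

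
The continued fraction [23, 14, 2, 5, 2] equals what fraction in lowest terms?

Fold from the inside: start with 2/1.
  5 + 1/2 = 11/2
  2 + 2/11 = 24/11
  14 + 11/24 = 347/24
  23 + 24/347 = 8005/347

8005/347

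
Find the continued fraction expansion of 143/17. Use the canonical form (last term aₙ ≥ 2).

[8; 2, 2, 3]

143 = 8×17 + 7
17 = 2×7 + 3
7 = 2×3 + 1
3 = 3×1 + 0  (stop)
So 143/17 = [8; 2, 2, 3].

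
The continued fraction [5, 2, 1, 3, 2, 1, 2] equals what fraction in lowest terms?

520/97

Using pₖ = aₖpₖ₋₁ + pₖ₋₂ and qₖ = aₖqₖ₋₁ + qₖ₋₂:
  k=0: a=5, p=5, q=1
  k=1: a=2, p=11, q=2
  k=2: a=1, p=16, q=3
  k=3: a=3, p=59, q=11
  k=4: a=2, p=134, q=25
  k=5: a=1, p=193, q=36
  k=6: a=2, p=520, q=97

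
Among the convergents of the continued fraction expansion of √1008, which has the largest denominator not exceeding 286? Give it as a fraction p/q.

√1008 = [31; 1, 2, 1, 62, …] (period length 4).
Convergents:
  p_0/q_0 = 31/1
  p_1/q_1 = 32/1
  p_2/q_2 = 95/3
  p_3/q_3 = 127/4
  p_4/q_4 = 7969/251
  p_5/q_5 = 8096/255
  p_6/q_6 = 24161/761
q_5 = 255 ≤ 286 < 761 = q_6, so the answer is 8096/255.

8096/255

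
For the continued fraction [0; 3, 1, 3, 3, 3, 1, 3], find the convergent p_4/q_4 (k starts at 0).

Using pₖ = aₖpₖ₋₁ + pₖ₋₂, qₖ = aₖqₖ₋₁ + qₖ₋₂ (with p₋₁=1, p₋₂=0, q₋₁=0, q₋₂=1):
  k=0: a=0, p=0, q=1
  k=1: a=3, p=1, q=3
  k=2: a=1, p=1, q=4
  k=3: a=3, p=4, q=15
  k=4: a=3, p=13, q=49

13/49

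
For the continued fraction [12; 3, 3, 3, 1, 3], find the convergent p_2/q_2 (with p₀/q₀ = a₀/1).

123/10

Using pₖ = aₖpₖ₋₁ + pₖ₋₂, qₖ = aₖqₖ₋₁ + qₖ₋₂ (with p₋₁=1, p₋₂=0, q₋₁=0, q₋₂=1):
  k=0: a=12, p=12, q=1
  k=1: a=3, p=37, q=3
  k=2: a=3, p=123, q=10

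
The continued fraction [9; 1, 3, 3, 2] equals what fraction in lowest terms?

Using pₖ = aₖpₖ₋₁ + pₖ₋₂ and qₖ = aₖqₖ₋₁ + qₖ₋₂:
  k=0: a=9, p=9, q=1
  k=1: a=1, p=10, q=1
  k=2: a=3, p=39, q=4
  k=3: a=3, p=127, q=13
  k=4: a=2, p=293, q=30

293/30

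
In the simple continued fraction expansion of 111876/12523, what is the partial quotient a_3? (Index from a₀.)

14

111876 = 8·12523 + 11692   →  a_0 = 8
12523 = 1·11692 + 831   →  a_1 = 1
11692 = 14·831 + 58   →  a_2 = 14
831 = 14·58 + 19   →  a_3 = 14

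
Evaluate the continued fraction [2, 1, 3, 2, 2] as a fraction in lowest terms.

61/22

Fold from the inside: start with 2/1.
  2 + 1/2 = 5/2
  3 + 2/5 = 17/5
  1 + 5/17 = 22/17
  2 + 17/22 = 61/22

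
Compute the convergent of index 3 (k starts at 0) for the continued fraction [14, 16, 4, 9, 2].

Using pₖ = aₖpₖ₋₁ + pₖ₋₂, qₖ = aₖqₖ₋₁ + qₖ₋₂ (with p₋₁=1, p₋₂=0, q₋₁=0, q₋₂=1):
  k=0: a=14, p=14, q=1
  k=1: a=16, p=225, q=16
  k=2: a=4, p=914, q=65
  k=3: a=9, p=8451, q=601

8451/601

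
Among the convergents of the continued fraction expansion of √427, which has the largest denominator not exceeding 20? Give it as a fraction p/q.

62/3

√427 = [20; 1, 1, 1, 40, …] (period length 4).
Convergents:
  p_0/q_0 = 20/1
  p_1/q_1 = 21/1
  p_2/q_2 = 41/2
  p_3/q_3 = 62/3
  p_4/q_4 = 2521/122
q_3 = 3 ≤ 20 < 122 = q_4, so the answer is 62/3.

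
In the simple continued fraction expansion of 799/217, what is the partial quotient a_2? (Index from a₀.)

2

799 = 3·217 + 148   →  a_0 = 3
217 = 1·148 + 69   →  a_1 = 1
148 = 2·69 + 10   →  a_2 = 2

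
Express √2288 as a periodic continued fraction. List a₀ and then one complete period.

[47; 1, 4, 1, 94]

a₀ = ⌊√2288⌋ = 47.
With m₀=0, d₀=1 and mₖ₊₁ = dₖaₖ − mₖ, dₖ₊₁ = (n − mₖ₊₁²)/dₖ, aₖ₊₁ = ⌊(a₀+mₖ₊₁)/dₖ₊₁⌋:
  k=1: m=47, d=79, a=1
  k=2: m=32, d=16, a=4
  k=3: m=32, d=79, a=1
  k=4: m=47, d=1, a=94
d=1 and a=2a₀=94 at k=4, so the next step gives (m, d) = (47, 79) again — its k=1 value — and the period has length 4.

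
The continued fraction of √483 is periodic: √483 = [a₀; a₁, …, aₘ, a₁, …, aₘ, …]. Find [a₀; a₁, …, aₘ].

a₀ = ⌊√483⌋ = 21.
With m₀=0, d₀=1 and mₖ₊₁ = dₖaₖ − mₖ, dₖ₊₁ = (n − mₖ₊₁²)/dₖ, aₖ₊₁ = ⌊(a₀+mₖ₊₁)/dₖ₊₁⌋:
  k=1: m=21, d=42, a=1
  k=2: m=21, d=1, a=42
d=1 and a=2a₀=42 at k=2, so the next step gives (m, d) = (21, 42) again — its k=1 value — and the period has length 2.

[21; 1, 42]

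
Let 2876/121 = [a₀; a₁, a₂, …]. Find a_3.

3

2876 = 23·121 + 93   →  a_0 = 23
121 = 1·93 + 28   →  a_1 = 1
93 = 3·28 + 9   →  a_2 = 3
28 = 3·9 + 1   →  a_3 = 3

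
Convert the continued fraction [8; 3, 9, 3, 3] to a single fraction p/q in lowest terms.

Fold from the inside: start with 3/1.
  3 + 1/3 = 10/3
  9 + 3/10 = 93/10
  3 + 10/93 = 289/93
  8 + 93/289 = 2405/289

2405/289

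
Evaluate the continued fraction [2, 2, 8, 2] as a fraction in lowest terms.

89/36

Fold from the inside: start with 2/1.
  8 + 1/2 = 17/2
  2 + 2/17 = 36/17
  2 + 17/36 = 89/36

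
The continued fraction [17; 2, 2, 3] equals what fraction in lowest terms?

296/17

Using pₖ = aₖpₖ₋₁ + pₖ₋₂ and qₖ = aₖqₖ₋₁ + qₖ₋₂:
  k=0: a=17, p=17, q=1
  k=1: a=2, p=35, q=2
  k=2: a=2, p=87, q=5
  k=3: a=3, p=296, q=17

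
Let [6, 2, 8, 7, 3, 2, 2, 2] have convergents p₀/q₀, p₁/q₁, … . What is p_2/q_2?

110/17

Using pₖ = aₖpₖ₋₁ + pₖ₋₂, qₖ = aₖqₖ₋₁ + qₖ₋₂ (with p₋₁=1, p₋₂=0, q₋₁=0, q₋₂=1):
  k=0: a=6, p=6, q=1
  k=1: a=2, p=13, q=2
  k=2: a=8, p=110, q=17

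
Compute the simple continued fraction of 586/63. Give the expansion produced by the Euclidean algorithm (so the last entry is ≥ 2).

586 = 9×63 + 19
63 = 3×19 + 6
19 = 3×6 + 1
6 = 6×1 + 0  (stop)
So 586/63 = [9; 3, 3, 6].

[9; 3, 3, 6]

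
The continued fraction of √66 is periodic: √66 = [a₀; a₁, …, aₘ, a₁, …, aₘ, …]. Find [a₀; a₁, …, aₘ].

[8; 8, 16]

a₀ = ⌊√66⌋ = 8.
With m₀=0, d₀=1 and mₖ₊₁ = dₖaₖ − mₖ, dₖ₊₁ = (n − mₖ₊₁²)/dₖ, aₖ₊₁ = ⌊(a₀+mₖ₊₁)/dₖ₊₁⌋:
  k=1: m=8, d=2, a=8
  k=2: m=8, d=1, a=16
d=1 and a=2a₀=16 at k=2, so the next step gives (m, d) = (8, 2) again — its k=1 value — and the period has length 2.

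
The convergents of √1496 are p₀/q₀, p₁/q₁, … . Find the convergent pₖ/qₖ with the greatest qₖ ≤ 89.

√1496 = [38; 1, 2, 9, 2, 1, 76, …] (period length 6).
Convergents:
  p_0/q_0 = 38/1
  p_1/q_1 = 39/1
  p_2/q_2 = 116/3
  p_3/q_3 = 1083/28
  p_4/q_4 = 2282/59
  p_5/q_5 = 3365/87
  p_6/q_6 = 258022/6671
q_5 = 87 ≤ 89 < 6671 = q_6, so the answer is 3365/87.

3365/87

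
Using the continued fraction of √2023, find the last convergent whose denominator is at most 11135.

√2023 = [44; 1, 43, 1, 88, …] (period length 4).
Convergents:
  p_0/q_0 = 44/1
  p_1/q_1 = 45/1
  p_2/q_2 = 1979/44
  p_3/q_3 = 2024/45
  p_4/q_4 = 180091/4004
  p_5/q_5 = 182115/4049
  p_6/q_6 = 8011036/178111
q_5 = 4049 ≤ 11135 < 178111 = q_6, so the answer is 182115/4049.

182115/4049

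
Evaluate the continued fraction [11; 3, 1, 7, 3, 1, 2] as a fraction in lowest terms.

3974/353

Fold from the inside: start with 2/1.
  1 + 1/2 = 3/2
  3 + 2/3 = 11/3
  7 + 3/11 = 80/11
  1 + 11/80 = 91/80
  3 + 80/91 = 353/91
  11 + 91/353 = 3974/353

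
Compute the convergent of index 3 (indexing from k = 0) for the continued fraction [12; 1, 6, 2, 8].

Using pₖ = aₖpₖ₋₁ + pₖ₋₂, qₖ = aₖqₖ₋₁ + qₖ₋₂ (with p₋₁=1, p₋₂=0, q₋₁=0, q₋₂=1):
  k=0: a=12, p=12, q=1
  k=1: a=1, p=13, q=1
  k=2: a=6, p=90, q=7
  k=3: a=2, p=193, q=15

193/15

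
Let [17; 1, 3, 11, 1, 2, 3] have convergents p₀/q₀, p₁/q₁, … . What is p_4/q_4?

Using pₖ = aₖpₖ₋₁ + pₖ₋₂, qₖ = aₖqₖ₋₁ + qₖ₋₂ (with p₋₁=1, p₋₂=0, q₋₁=0, q₋₂=1):
  k=0: a=17, p=17, q=1
  k=1: a=1, p=18, q=1
  k=2: a=3, p=71, q=4
  k=3: a=11, p=799, q=45
  k=4: a=1, p=870, q=49

870/49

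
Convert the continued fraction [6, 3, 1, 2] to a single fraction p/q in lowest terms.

69/11

Fold from the inside: start with 2/1.
  1 + 1/2 = 3/2
  3 + 2/3 = 11/3
  6 + 3/11 = 69/11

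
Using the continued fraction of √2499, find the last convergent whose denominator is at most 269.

√2499 = [49; 1, 98, …] (period length 2).
Convergents:
  p_0/q_0 = 49/1
  p_1/q_1 = 50/1
  p_2/q_2 = 4949/99
  p_3/q_3 = 4999/100
  p_4/q_4 = 494851/9899
q_3 = 100 ≤ 269 < 9899 = q_4, so the answer is 4999/100.

4999/100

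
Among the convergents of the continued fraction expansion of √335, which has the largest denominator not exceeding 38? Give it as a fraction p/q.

604/33

√335 = [18; 3, 3, 3, 36, …] (period length 4).
Convergents:
  p_0/q_0 = 18/1
  p_1/q_1 = 55/3
  p_2/q_2 = 183/10
  p_3/q_3 = 604/33
  p_4/q_4 = 21927/1198
q_3 = 33 ≤ 38 < 1198 = q_4, so the answer is 604/33.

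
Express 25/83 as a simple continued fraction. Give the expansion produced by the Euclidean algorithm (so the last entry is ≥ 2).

25 = 0×83 + 25
83 = 3×25 + 8
25 = 3×8 + 1
8 = 8×1 + 0  (stop)
So 25/83 = [0; 3, 3, 8].

[0; 3, 3, 8]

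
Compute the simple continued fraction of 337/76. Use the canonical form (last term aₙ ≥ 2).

337 = 4*76 + 33
76 = 2*33 + 10
33 = 3*10 + 3
10 = 3*3 + 1
3 = 3*1 + 0  (stop)
So 337/76 = [4; 2, 3, 3, 3].

[4; 2, 3, 3, 3]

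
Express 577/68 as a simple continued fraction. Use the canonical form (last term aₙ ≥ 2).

[8; 2, 16, 2]

577 = 8×68 + 33
68 = 2×33 + 2
33 = 16×2 + 1
2 = 2×1 + 0  (stop)
So 577/68 = [8; 2, 16, 2].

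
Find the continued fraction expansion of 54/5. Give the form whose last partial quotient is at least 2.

[10; 1, 4]

54 = 10*5 + 4
5 = 1*4 + 1
4 = 4*1 + 0  (stop)
So 54/5 = [10; 1, 4].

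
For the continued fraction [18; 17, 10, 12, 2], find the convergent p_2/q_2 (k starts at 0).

3088/171

Using pₖ = aₖpₖ₋₁ + pₖ₋₂, qₖ = aₖqₖ₋₁ + qₖ₋₂ (with p₋₁=1, p₋₂=0, q₋₁=0, q₋₂=1):
  k=0: a=18, p=18, q=1
  k=1: a=17, p=307, q=17
  k=2: a=10, p=3088, q=171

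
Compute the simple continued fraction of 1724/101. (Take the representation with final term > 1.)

1724 = 17×101 + 7
101 = 14×7 + 3
7 = 2×3 + 1
3 = 3×1 + 0  (stop)
So 1724/101 = [17; 14, 2, 3].

[17; 14, 2, 3]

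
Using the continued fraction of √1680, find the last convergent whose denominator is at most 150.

3361/82

√1680 = [40; 1, 80, …] (period length 2).
Convergents:
  p_0/q_0 = 40/1
  p_1/q_1 = 41/1
  p_2/q_2 = 3320/81
  p_3/q_3 = 3361/82
  p_4/q_4 = 272200/6641
q_3 = 82 ≤ 150 < 6641 = q_4, so the answer is 3361/82.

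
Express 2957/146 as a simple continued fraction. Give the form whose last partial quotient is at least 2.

2957 = 20×146 + 37
146 = 3×37 + 35
37 = 1×35 + 2
35 = 17×2 + 1
2 = 2×1 + 0  (stop)
So 2957/146 = [20; 3, 1, 17, 2].

[20; 3, 1, 17, 2]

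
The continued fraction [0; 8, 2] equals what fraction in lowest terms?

2/17

Using pₖ = aₖpₖ₋₁ + pₖ₋₂ and qₖ = aₖqₖ₋₁ + qₖ₋₂:
  k=0: a=0, p=0, q=1
  k=1: a=8, p=1, q=8
  k=2: a=2, p=2, q=17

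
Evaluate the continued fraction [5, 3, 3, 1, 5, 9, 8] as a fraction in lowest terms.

29606/5579

Fold from the inside: start with 8/1.
  9 + 1/8 = 73/8
  5 + 8/73 = 373/73
  1 + 73/373 = 446/373
  3 + 373/446 = 1711/446
  3 + 446/1711 = 5579/1711
  5 + 1711/5579 = 29606/5579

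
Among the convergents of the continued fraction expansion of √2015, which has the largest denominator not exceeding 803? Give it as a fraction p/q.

35911/800

√2015 = [44; 1, 7, 1, 88, …] (period length 4).
Convergents:
  p_0/q_0 = 44/1
  p_1/q_1 = 45/1
  p_2/q_2 = 359/8
  p_3/q_3 = 404/9
  p_4/q_4 = 35911/800
  p_5/q_5 = 36315/809
q_4 = 800 ≤ 803 < 809 = q_5, so the answer is 35911/800.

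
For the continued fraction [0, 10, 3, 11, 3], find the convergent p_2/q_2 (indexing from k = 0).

Using pₖ = aₖpₖ₋₁ + pₖ₋₂, qₖ = aₖqₖ₋₁ + qₖ₋₂ (with p₋₁=1, p₋₂=0, q₋₁=0, q₋₂=1):
  k=0: a=0, p=0, q=1
  k=1: a=10, p=1, q=10
  k=2: a=3, p=3, q=31

3/31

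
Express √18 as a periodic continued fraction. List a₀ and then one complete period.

a₀ = ⌊√18⌋ = 4.

[4; 4, 8]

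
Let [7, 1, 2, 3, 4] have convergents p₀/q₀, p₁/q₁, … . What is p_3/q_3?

Using pₖ = aₖpₖ₋₁ + pₖ₋₂, qₖ = aₖqₖ₋₁ + qₖ₋₂ (with p₋₁=1, p₋₂=0, q₋₁=0, q₋₂=1):
  k=0: a=7, p=7, q=1
  k=1: a=1, p=8, q=1
  k=2: a=2, p=23, q=3
  k=3: a=3, p=77, q=10

77/10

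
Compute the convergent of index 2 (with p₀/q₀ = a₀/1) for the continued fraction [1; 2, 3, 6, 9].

10/7

Using pₖ = aₖpₖ₋₁ + pₖ₋₂, qₖ = aₖqₖ₋₁ + qₖ₋₂ (with p₋₁=1, p₋₂=0, q₋₁=0, q₋₂=1):
  k=0: a=1, p=1, q=1
  k=1: a=2, p=3, q=2
  k=2: a=3, p=10, q=7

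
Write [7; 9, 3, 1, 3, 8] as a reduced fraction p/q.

8167/1149

Using pₖ = aₖpₖ₋₁ + pₖ₋₂ and qₖ = aₖqₖ₋₁ + qₖ₋₂:
  k=0: a=7, p=7, q=1
  k=1: a=9, p=64, q=9
  k=2: a=3, p=199, q=28
  k=3: a=1, p=263, q=37
  k=4: a=3, p=988, q=139
  k=5: a=8, p=8167, q=1149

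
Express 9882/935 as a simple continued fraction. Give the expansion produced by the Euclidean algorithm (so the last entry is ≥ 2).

[10; 1, 1, 3, 8, 16]

9882 = 10*935 + 532
935 = 1*532 + 403
532 = 1*403 + 129
403 = 3*129 + 16
129 = 8*16 + 1
16 = 16*1 + 0  (stop)
So 9882/935 = [10; 1, 1, 3, 8, 16].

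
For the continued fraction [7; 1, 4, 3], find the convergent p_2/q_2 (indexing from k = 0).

39/5

Using pₖ = aₖpₖ₋₁ + pₖ₋₂, qₖ = aₖqₖ₋₁ + qₖ₋₂ (with p₋₁=1, p₋₂=0, q₋₁=0, q₋₂=1):
  k=0: a=7, p=7, q=1
  k=1: a=1, p=8, q=1
  k=2: a=4, p=39, q=5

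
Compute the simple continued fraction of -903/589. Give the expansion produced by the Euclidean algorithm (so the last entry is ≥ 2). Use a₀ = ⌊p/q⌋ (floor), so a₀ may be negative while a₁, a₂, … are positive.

[-2; 2, 7, 19, 2]

-903 = -2·589 + 275
589 = 2·275 + 39
275 = 7·39 + 2
39 = 19·2 + 1
2 = 2·1 + 0  (stop)
So -903/589 = [-2; 2, 7, 19, 2].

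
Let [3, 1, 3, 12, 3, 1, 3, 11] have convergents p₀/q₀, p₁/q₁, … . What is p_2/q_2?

Using pₖ = aₖpₖ₋₁ + pₖ₋₂, qₖ = aₖqₖ₋₁ + qₖ₋₂ (with p₋₁=1, p₋₂=0, q₋₁=0, q₋₂=1):
  k=0: a=3, p=3, q=1
  k=1: a=1, p=4, q=1
  k=2: a=3, p=15, q=4

15/4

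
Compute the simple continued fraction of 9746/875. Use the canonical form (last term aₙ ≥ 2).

9746 = 11×875 + 121
875 = 7×121 + 28
121 = 4×28 + 9
28 = 3×9 + 1
9 = 9×1 + 0  (stop)
So 9746/875 = [11; 7, 4, 3, 9].

[11; 7, 4, 3, 9]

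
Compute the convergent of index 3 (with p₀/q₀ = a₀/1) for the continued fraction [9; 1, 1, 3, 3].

Using pₖ = aₖpₖ₋₁ + pₖ₋₂, qₖ = aₖqₖ₋₁ + qₖ₋₂ (with p₋₁=1, p₋₂=0, q₋₁=0, q₋₂=1):
  k=0: a=9, p=9, q=1
  k=1: a=1, p=10, q=1
  k=2: a=1, p=19, q=2
  k=3: a=3, p=67, q=7

67/7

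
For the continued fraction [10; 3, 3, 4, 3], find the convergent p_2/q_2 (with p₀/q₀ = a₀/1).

Using pₖ = aₖpₖ₋₁ + pₖ₋₂, qₖ = aₖqₖ₋₁ + qₖ₋₂ (with p₋₁=1, p₋₂=0, q₋₁=0, q₋₂=1):
  k=0: a=10, p=10, q=1
  k=1: a=3, p=31, q=3
  k=2: a=3, p=103, q=10

103/10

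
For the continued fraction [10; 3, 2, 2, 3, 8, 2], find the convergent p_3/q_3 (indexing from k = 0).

175/17

Using pₖ = aₖpₖ₋₁ + pₖ₋₂, qₖ = aₖqₖ₋₁ + qₖ₋₂ (with p₋₁=1, p₋₂=0, q₋₁=0, q₋₂=1):
  k=0: a=10, p=10, q=1
  k=1: a=3, p=31, q=3
  k=2: a=2, p=72, q=7
  k=3: a=2, p=175, q=17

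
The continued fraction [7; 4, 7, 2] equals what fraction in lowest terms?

449/62

Using pₖ = aₖpₖ₋₁ + pₖ₋₂ and qₖ = aₖqₖ₋₁ + qₖ₋₂:
  k=0: a=7, p=7, q=1
  k=1: a=4, p=29, q=4
  k=2: a=7, p=210, q=29
  k=3: a=2, p=449, q=62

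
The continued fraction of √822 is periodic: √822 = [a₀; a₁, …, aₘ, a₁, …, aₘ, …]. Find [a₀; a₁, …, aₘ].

[28; 1, 2, 28, 2, 1, 56]

a₀ = ⌊√822⌋ = 28.
With m₀=0, d₀=1 and mₖ₊₁ = dₖaₖ − mₖ, dₖ₊₁ = (n − mₖ₊₁²)/dₖ, aₖ₊₁ = ⌊(a₀+mₖ₊₁)/dₖ₊₁⌋:
  k=1: m=28, d=38, a=1
  k=2: m=10, d=19, a=2
  k=3: m=28, d=2, a=28
  k=4: m=28, d=19, a=2
  k=5: m=10, d=38, a=1
  k=6: m=28, d=1, a=56
d=1 and a=2a₀=56 at k=6, so the next step gives (m, d) = (28, 38) again — its k=1 value — and the period has length 6.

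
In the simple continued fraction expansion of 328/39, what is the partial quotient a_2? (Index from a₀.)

2

328 = 8·39 + 16   →  a_0 = 8
39 = 2·16 + 7   →  a_1 = 2
16 = 2·7 + 2   →  a_2 = 2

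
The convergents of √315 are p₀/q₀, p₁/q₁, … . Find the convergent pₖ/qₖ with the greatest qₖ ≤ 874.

√315 = [17; 1, 2, 1, 34, …] (period length 4).
Convergents:
  p_0/q_0 = 17/1
  p_1/q_1 = 18/1
  p_2/q_2 = 53/3
  p_3/q_3 = 71/4
  p_4/q_4 = 2467/139
  p_5/q_5 = 2538/143
  p_6/q_6 = 7543/425
  p_7/q_7 = 10081/568
  p_8/q_8 = 350297/19737
q_7 = 568 ≤ 874 < 19737 = q_8, so the answer is 10081/568.

10081/568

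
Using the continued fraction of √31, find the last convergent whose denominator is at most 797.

√31 = [5; 1, 1, 3, 5, 3, 1, 1, 10, …] (period length 8).
Convergents:
  p_0/q_0 = 5/1
  p_1/q_1 = 6/1
  p_2/q_2 = 11/2
  p_3/q_3 = 39/7
  p_4/q_4 = 206/37
  p_5/q_5 = 657/118
  p_6/q_6 = 863/155
  p_7/q_7 = 1520/273
  p_8/q_8 = 16063/2885
q_7 = 273 ≤ 797 < 2885 = q_8, so the answer is 1520/273.

1520/273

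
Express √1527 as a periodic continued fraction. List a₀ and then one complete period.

a₀ = ⌊√1527⌋ = 39.
With m₀=0, d₀=1 and mₖ₊₁ = dₖaₖ − mₖ, dₖ₊₁ = (n − mₖ₊₁²)/dₖ, aₖ₊₁ = ⌊(a₀+mₖ₊₁)/dₖ₊₁⌋:
  k=1: m=39, d=6, a=13
  k=2: m=39, d=1, a=78
d=1 and a=2a₀=78 at k=2, so the next step gives (m, d) = (39, 6) again — its k=1 value — and the period has length 2.

[39; 13, 78]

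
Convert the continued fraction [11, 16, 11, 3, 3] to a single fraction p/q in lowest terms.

20111/1818

Fold from the inside: start with 3/1.
  3 + 1/3 = 10/3
  11 + 3/10 = 113/10
  16 + 10/113 = 1818/113
  11 + 113/1818 = 20111/1818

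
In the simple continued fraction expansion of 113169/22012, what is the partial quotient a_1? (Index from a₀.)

113169 = 5·22012 + 3109   →  a_0 = 5
22012 = 7·3109 + 249   →  a_1 = 7

7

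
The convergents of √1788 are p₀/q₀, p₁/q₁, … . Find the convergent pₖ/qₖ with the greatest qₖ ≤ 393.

12474/295

√1788 = [42; 3, 1, 1, 20, 1, 1, 3, 84, …] (period length 8).
Convergents:
  p_0/q_0 = 42/1
  p_1/q_1 = 127/3
  p_2/q_2 = 169/4
  p_3/q_3 = 296/7
  p_4/q_4 = 6089/144
  p_5/q_5 = 6385/151
  p_6/q_6 = 12474/295
  p_7/q_7 = 43807/1036
q_6 = 295 ≤ 393 < 1036 = q_7, so the answer is 12474/295.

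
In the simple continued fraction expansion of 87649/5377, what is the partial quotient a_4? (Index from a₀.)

2

87649 = 16·5377 + 1617   →  a_0 = 16
5377 = 3·1617 + 526   →  a_1 = 3
1617 = 3·526 + 39   →  a_2 = 3
526 = 13·39 + 19   →  a_3 = 13
39 = 2·19 + 1   →  a_4 = 2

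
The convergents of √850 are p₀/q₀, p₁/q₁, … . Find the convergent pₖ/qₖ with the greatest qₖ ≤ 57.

379/13

√850 = [29; 6, 2, 6, 58, …] (period length 4).
Convergents:
  p_0/q_0 = 29/1
  p_1/q_1 = 175/6
  p_2/q_2 = 379/13
  p_3/q_3 = 2449/84
q_2 = 13 ≤ 57 < 84 = q_3, so the answer is 379/13.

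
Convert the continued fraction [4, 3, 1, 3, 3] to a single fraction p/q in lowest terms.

209/49

Fold from the inside: start with 3/1.
  3 + 1/3 = 10/3
  1 + 3/10 = 13/10
  3 + 10/13 = 49/13
  4 + 13/49 = 209/49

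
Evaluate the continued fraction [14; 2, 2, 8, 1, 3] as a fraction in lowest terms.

Using pₖ = aₖpₖ₋₁ + pₖ₋₂ and qₖ = aₖqₖ₋₁ + qₖ₋₂:
  k=0: a=14, p=14, q=1
  k=1: a=2, p=29, q=2
  k=2: a=2, p=72, q=5
  k=3: a=8, p=605, q=42
  k=4: a=1, p=677, q=47
  k=5: a=3, p=2636, q=183

2636/183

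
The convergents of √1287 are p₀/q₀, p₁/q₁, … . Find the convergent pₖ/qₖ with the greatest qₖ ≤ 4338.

√1287 = [35; 1, 6, 1, 70, …] (period length 4).
Convergents:
  p_0/q_0 = 35/1
  p_1/q_1 = 36/1
  p_2/q_2 = 251/7
  p_3/q_3 = 287/8
  p_4/q_4 = 20341/567
  p_5/q_5 = 20628/575
  p_6/q_6 = 144109/4017
  p_7/q_7 = 164737/4592
q_6 = 4017 ≤ 4338 < 4592 = q_7, so the answer is 144109/4017.

144109/4017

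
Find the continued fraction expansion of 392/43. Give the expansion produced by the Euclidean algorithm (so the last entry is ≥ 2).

[9; 8, 1, 1, 2]

392 = 9*43 + 5
43 = 8*5 + 3
5 = 1*3 + 2
3 = 1*2 + 1
2 = 2*1 + 0  (stop)
So 392/43 = [9; 8, 1, 1, 2].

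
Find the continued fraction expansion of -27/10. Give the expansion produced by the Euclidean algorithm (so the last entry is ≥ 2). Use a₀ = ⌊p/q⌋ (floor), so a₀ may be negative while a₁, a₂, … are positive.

-27 = -3*10 + 3
10 = 3*3 + 1
3 = 3*1 + 0  (stop)
So -27/10 = [-3; 3, 3].

[-3; 3, 3]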